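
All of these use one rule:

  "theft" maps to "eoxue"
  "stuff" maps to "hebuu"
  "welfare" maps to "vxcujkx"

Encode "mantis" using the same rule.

zjwelh

t(19)→e(4) and h(7)→o(14) fit y≡23x+9 (mod 26); the inverse of 23 mod 26 is 17. Each letter's alphabet position (a=0..z=25) is mapped through 23·x+9 mod 26 — an affine cipher.
On mantis: m(12)→23·12+9≡25=z; a(0)→23·0+9≡9=j; n(13)→23·13+9≡22=w; t(19)→23·19+9≡4=e; i(8)→23·8+9≡11=l; s(18)→23·18+9≡7=h (all mod 26).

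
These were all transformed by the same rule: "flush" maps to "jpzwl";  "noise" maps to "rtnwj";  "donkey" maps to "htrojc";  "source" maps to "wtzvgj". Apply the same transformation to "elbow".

The shift depends on letter class: consonant f→j is +4, but vowel u→z is +5. Two shifts are in play — +5 for a/e/i/o/u, +4 for every other letter.
Applying it to elbow: e(vowel)+5=j, l(cons)+4=p, b(cons)+4=f, o(vowel)+5=t, w(cons)+4=a.

jpfta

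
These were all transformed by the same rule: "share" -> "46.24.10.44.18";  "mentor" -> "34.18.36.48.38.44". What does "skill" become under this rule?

46.30.26.32.32

s(#19)→46 and h(#8)→24: differences scale by 2, so n = 2·pos + 8. Each letter becomes 2×(its alphabet position, a=1..z=26) + 8.
For skill: s=19→46, k=11→30, i=9→26, l=12→32, l=12→32.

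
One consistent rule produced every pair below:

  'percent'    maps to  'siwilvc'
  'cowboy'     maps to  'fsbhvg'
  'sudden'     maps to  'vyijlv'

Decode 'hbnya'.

Each letter shifts forward by (position + 3), i.e. 3, 4, 5, … — the shift grows by one for each successive letter.
Undoing it on hbnya: h−3=e, b−4=x, n−5=i, y−6=s, a−7=t.

exist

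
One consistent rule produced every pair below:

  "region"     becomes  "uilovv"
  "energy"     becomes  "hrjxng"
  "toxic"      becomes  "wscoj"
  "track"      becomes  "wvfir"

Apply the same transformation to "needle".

Letter i (0-indexed) is shifted by i+3, so successive shifts are 3, 4, 5, ….
For needle: n+3=q, e+4=i, e+5=j, d+6=j, l+7=s, e+8=m.

qijjsm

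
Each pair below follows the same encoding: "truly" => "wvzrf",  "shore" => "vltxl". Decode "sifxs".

The shift increases by 1 at each position, starting from +3: 3, 4, 5, ….
Reversing it on sifxs: s−3=p, i−4=e, f−5=a, x−6=r, s−7=l.

pearl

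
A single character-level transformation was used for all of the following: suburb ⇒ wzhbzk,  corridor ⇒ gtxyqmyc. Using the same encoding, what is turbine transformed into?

xzxiqwo

In suburb: s→w is +4, u→z is +5, b→h is +6, u→b is +7 — the shift increases by 1 each position. Letter i (0-indexed) is shifted by i+4, so successive shifts are 4, 5, 6, ….
Applying it to turbine: t+4=x, u+5=z, r+6=x, b+7=i, i+8=q, n+9=w, e+10=o.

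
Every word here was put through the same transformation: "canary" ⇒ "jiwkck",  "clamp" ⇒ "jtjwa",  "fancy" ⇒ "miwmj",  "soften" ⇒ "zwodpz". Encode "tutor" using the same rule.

The shift increases by 1 at each position, starting from +7: 7, 8, 9, ….
Applying it to tutor: t+7=a, u+8=c, t+9=c, o+10=y, r+11=c.

accyc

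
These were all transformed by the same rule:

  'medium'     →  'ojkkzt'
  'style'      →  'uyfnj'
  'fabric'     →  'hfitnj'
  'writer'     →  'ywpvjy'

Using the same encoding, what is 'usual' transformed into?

Shifts by position in medium: pos 0: m→o (+2), pos 1: e→j (+5), pos 2: d→k (+7), pos 3: i→k (+2), pos 4: u→z (+5), pos 5: m→t (+7) — repeating every 3. A repeating key of period 3 is used — shifts +2, +5, +7 over and over.
On usual: u+2=w, s+5=x, u+7=b, a+2=c, l+5=q.

wxbcq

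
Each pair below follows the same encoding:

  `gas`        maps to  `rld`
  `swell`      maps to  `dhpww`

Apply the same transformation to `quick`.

bftnv

Compare letters: g→r is +11, a→l is +11, s→d is +11 — a constant shift. It's a constant shift of +11 (ROT11).
For quick: q+11=b, u+11=f, i+11=t, c+11=n, k+11=v.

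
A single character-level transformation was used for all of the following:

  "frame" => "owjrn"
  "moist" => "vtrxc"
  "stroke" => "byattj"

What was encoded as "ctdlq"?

tough

It's a Vigenère-style cipher with numeric key [9,5]: position i shifts by key[i mod 2].
Reversing it on ctdlq: c−9=t, t−5=o, d−9=u, l−5=g, q−9=h.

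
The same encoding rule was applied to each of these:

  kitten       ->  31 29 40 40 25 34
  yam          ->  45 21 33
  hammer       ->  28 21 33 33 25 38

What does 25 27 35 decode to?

ego

k is letter #11 and maps to 31: an offset of 20. Letters become their 1-based position plus 20 (so a→21, b→22, …).
Reversing it on 25 27 35: 25→(25−20)÷1=5=e, 27→(27−20)÷1=7=g, 35→(35−20)÷1=15=o.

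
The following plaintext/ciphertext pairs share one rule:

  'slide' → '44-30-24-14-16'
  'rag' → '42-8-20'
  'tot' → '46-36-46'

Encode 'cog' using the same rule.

With a=1..z=26, the number is 2·pos + 6.
Applying it to cog: c=3→12, o=15→36, g=7→20.

12-36-20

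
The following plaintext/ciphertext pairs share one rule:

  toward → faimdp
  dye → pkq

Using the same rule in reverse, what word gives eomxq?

It's a constant shift of +12 (ROT12).
Reversing it on eomxq: e−12=s, o−12=c, m−12=a, x−12=l, q−12=e.

scale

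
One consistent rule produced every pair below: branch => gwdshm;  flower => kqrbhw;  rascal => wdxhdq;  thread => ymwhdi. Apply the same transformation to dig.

ill

The shift depends on letter class: consonant b→g is +5, but vowel a→d is +3. The rule splits by letter class: vowels +3, consonants +5.
For dig: d(cons)+5=i, i(vowel)+3=l, g(cons)+5=l.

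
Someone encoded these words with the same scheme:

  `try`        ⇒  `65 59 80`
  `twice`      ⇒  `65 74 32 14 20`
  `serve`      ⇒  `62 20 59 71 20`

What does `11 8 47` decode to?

ban

t(#20)→65 and r(#18)→59: differences scale by 3, so n = 3·pos + 5. Each letter becomes 3×(its alphabet position, a=1..z=26) + 5.
Decoding 11 8 47: 11→(11−5)÷3=2=b, 8→(8−5)÷3=1=a, 47→(47−5)÷3=14=n.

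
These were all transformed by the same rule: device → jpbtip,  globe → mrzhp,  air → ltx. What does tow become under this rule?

zzc

The shift depends on letter class: consonant d→j is +6, but vowel e→p is +11. The rule splits by letter class: vowels +11, consonants +6.
On tow: t(cons)+6=z, o(vowel)+11=z, w(cons)+6=c.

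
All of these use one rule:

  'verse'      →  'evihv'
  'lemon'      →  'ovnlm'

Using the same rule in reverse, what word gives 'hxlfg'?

scout

Each pair mirrors across the alphabet (v↔e, e↔v, r↔i): positions sum to 25. This is the alphabet-reversal cipher (Atbash): a becomes z, b becomes y, etc.
Reversing it on hxlfg: h↔s, x↔c, l↔o, f↔u, g↔t.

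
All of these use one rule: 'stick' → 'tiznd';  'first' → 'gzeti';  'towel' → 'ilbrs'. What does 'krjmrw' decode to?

s(18)→t(19) and t(19)→i(8) fit y≡15x+9 (mod 26); the inverse of 15 mod 26 is 7. Treating letters as 0–25, the rule is x ↦ 15x + 9 (mod 26).
Undoing it on krjmrw: k(10)→7·(10−9)≡7=h; r(17)→7·(17−9)≡4=e; j(9)→7·(9−9)≡0=a; m(12)→7·(12−9)≡21=v; r(17)→7·(17−9)≡4=e; w(22)→7·(22−9)≡13=n (all mod 26).

heaven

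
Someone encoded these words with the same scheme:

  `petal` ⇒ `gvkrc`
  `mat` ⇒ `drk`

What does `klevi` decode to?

tuner

Compare letters: p→g is +17, e→v is +17, t→k is +17 — a constant shift. This is a Caesar cipher with shift 17.
Decoding klevi: k−17=t, l−17=u, e−17=n, v−17=e, i−17=r.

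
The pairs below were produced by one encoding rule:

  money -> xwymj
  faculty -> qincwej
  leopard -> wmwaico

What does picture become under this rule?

The shift depends on letter class: consonant m→x is +11, but vowel o→w is +8. Two shifts are in play — +8 for a/e/i/o/u, +11 for every other letter.
For picture: p(cons)+11=a, i(vowel)+8=q, c(cons)+11=n, t(cons)+11=e, u(vowel)+8=c, r(cons)+11=c, e(vowel)+8=m.

aqneccm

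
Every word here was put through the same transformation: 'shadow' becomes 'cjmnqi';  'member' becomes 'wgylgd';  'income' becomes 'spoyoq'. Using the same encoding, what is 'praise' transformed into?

Shifts by position in shadow: pos 0: s→c (+10), pos 1: h→j (+2), pos 2: a→m (+12), pos 3: d→n (+10), pos 4: o→q (+2), pos 5: w→i (+12) — repeating every 3. A repeating key of period 3 is used — shifts +10, +2, +12 over and over.
On praise: p+10=z, r+2=t, a+12=m, i+10=s, s+2=u, e+12=q.

ztmsuq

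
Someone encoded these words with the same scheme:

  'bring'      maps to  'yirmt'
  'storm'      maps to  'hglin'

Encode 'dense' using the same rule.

wvmhv

Each pair mirrors across the alphabet (b↔y, r↔i, i↔r): positions sum to 25. This is the alphabet-reversal cipher (Atbash): a becomes z, b becomes y, etc.
Applying it to dense: d↔w, e↔v, n↔m, s↔h, e↔v.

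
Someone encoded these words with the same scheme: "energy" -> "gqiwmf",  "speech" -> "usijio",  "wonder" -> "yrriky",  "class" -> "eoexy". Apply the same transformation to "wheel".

In energy: e→g is +2, n→q is +3, e→i is +4, r→w is +5 — the shift increases by 1 each position. The shift increases by 1 at each position, starting from +2: 2, 3, 4, ….
Applying it to wheel: w+2=y, h+3=k, e+4=i, e+5=j, l+6=r.

ykijr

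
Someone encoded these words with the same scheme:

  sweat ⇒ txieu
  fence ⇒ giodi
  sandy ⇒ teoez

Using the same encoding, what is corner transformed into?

The shift depends on letter class: consonant s→t is +1, but vowel e→i is +4. The rule splits by letter class: vowels +4, consonants +1.
On corner: c(cons)+1=d, o(vowel)+4=s, r(cons)+1=s, n(cons)+1=o, e(vowel)+4=i, r(cons)+1=s.

dssois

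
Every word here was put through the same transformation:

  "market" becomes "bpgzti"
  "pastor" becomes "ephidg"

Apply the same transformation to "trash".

igphw

Each letter is shifted forward by 15 in the alphabet (a Caesar shift of +15).
For trash: t+15=i, r+15=g, a+15=p, s+15=h, h+15=w.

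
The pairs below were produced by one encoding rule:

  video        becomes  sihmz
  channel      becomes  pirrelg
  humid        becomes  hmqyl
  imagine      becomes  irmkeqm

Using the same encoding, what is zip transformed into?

Read the word backwards and shift each letter +4.
On zip: reverse → piz; then shift: p+4=t, i+4=m, z+4=d.

tmd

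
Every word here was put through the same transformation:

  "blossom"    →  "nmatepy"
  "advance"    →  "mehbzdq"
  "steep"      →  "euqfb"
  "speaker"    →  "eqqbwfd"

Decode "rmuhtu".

flight

Shifts by position in blossom: pos 0: b→n (+12), pos 1: l→m (+1), pos 2: o→a (+12), pos 3: s→t (+1) — repeating every 2. It's a Vigenère-style cipher with numeric key [12,1]: position i shifts by key[i mod 2].
Reversing it on rmuhtu: r−12=f, m−1=l, u−12=i, h−1=g, t−12=h, u−1=t.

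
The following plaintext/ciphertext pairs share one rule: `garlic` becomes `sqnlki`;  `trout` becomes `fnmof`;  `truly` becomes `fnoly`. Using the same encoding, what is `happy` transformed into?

g(6)→s(18) and a(0)→q(16) fit y≡9x+16 (mod 26); the inverse of 9 mod 26 is 3. This is an affine cipher: with a=0,…,z=25, each position x becomes (9x+16) mod 26.
For happy: h(7)→9·7+16≡1=b; a(0)→9·0+16≡16=q; p(15)→9·15+16≡21=v; p(15)→9·15+16≡21=v; y(24)→9·24+16≡24=y (all mod 26).

bqvvy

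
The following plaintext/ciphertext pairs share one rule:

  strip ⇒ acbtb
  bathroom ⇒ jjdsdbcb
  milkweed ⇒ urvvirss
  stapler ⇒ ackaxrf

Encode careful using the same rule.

kjbprhz

Each letter shifts forward by (position + 8), i.e. 8, 9, 10, … — the shift grows by one for each successive letter.
Applying it to careful: c+8=k, a+9=j, r+10=b, e+11=p, f+12=r, u+13=h, l+14=z.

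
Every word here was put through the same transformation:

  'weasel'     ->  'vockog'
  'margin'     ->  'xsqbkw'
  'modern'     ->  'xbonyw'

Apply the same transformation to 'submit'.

dswlec

The output letters match the input read backwards, each shifted +10: weasel reversed is lesaew. The word is reversed, then every letter is shifted forward by 10.
Applying it to submit: reverse → timbus; then shift: t+10=d, i+10=s, m+10=w, b+10=l, u+10=e, s+10=c.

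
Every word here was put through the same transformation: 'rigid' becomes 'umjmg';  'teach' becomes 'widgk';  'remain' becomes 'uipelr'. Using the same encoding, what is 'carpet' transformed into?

Shifts by position in rigid: pos 0: r→u (+3), pos 1: i→m (+4), pos 2: g→j (+3), pos 3: i→m (+4) — repeating every 2. It's a Vigenère-style cipher with numeric key [3,4]: position i shifts by key[i mod 2].
For carpet: c+3=f, a+4=e, r+3=u, p+4=t, e+3=h, t+4=x.

feuthx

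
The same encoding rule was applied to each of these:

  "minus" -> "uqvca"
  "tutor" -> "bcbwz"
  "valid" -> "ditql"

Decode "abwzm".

store

It's a constant shift of +8 (ROT8).
Decoding abwzm: a−8=s, b−8=t, w−8=o, z−8=r, m−8=e.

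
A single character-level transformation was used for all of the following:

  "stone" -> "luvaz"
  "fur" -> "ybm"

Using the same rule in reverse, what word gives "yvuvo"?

honor

The output letters match the input read backwards, each shifted +7: stone reversed is enots. Two steps: reverse the string, then apply a Caesar shift of +7.
Undoing it on yvuvo: shift back: y−7=r, v−7=o, u−7=n, v−7=o, o−7=h → ronoh; then reverse → honor.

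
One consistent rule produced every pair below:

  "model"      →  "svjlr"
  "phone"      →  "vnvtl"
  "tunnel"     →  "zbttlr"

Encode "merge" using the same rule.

The shift depends on letter class: consonant m→s is +6, but vowel o→v is +7. Two shifts are in play — +7 for a/e/i/o/u, +6 for every other letter.
Applying it to merge: m(cons)+6=s, e(vowel)+7=l, r(cons)+6=x, g(cons)+6=m, e(vowel)+7=l.

slxml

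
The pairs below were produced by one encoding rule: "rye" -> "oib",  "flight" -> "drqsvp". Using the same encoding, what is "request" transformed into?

dcoeaob

The output letters match the input read backwards, each shifted +10: rye reversed is eyr. Read the word backwards and shift each letter +10.
On request: reverse → tseuqer; then shift: t+10=d, s+10=c, e+10=o, u+10=e, q+10=a, e+10=o, r+10=b.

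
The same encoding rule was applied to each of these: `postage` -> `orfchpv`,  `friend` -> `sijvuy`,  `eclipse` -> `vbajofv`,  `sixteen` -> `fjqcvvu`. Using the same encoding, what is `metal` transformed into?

p(15)→o(14) and o(14)→r(17) fit y≡23x+7 (mod 26); the inverse of 23 mod 26 is 17. Each letter's alphabet position (a=0..z=25) is mapped through 23·x+7 mod 26 — an affine cipher.
For metal: m(12)→23·12+7≡23=x; e(4)→23·4+7≡21=v; t(19)→23·19+7≡2=c; a(0)→23·0+7≡7=h; l(11)→23·11+7≡0=a (all mod 26).

xvcha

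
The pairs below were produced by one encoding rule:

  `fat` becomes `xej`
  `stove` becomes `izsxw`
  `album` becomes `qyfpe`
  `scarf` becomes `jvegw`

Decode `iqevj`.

The output letters match the input read backwards, each shifted +4: fat reversed is taf. Two steps: reverse the string, then apply a Caesar shift of +4.
Undoing it on iqevj: shift back: i−4=e, q−4=m, e−4=a, v−4=r, j−4=f → emarf; then reverse → frame.

frame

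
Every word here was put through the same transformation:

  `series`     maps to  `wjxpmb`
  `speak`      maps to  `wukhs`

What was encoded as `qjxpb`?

In series: s→w is +4, e→j is +5, r→x is +6, i→p is +7 — the shift increases by 1 each position. The shift increases by 1 at each position, starting from +4: 4, 5, 6, ….
Reversing it on qjxpb: q−4=m, j−5=e, x−6=r, p−7=i, b−8=t.

merit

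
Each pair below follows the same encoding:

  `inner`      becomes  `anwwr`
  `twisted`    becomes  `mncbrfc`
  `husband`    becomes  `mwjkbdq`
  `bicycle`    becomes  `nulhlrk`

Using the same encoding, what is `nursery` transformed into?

The output letters match the input read backwards, each shifted +9: inner reversed is renni. Read the word backwards and shift each letter +9.
For nursery: reverse → yresrun; then shift: y+9=h, r+9=a, e+9=n, s+9=b, r+9=a, u+9=d, n+9=w.

hanbadw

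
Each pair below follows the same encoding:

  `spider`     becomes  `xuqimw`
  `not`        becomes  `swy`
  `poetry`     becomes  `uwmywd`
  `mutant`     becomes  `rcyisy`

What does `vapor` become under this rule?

aiuww

The shift depends on letter class: consonant s→x is +5, but vowel i→q is +8. Two shifts are in play — +8 for a/e/i/o/u, +5 for every other letter.
Applying it to vapor: v(cons)+5=a, a(vowel)+8=i, p(cons)+5=u, o(vowel)+8=w, r(cons)+5=w.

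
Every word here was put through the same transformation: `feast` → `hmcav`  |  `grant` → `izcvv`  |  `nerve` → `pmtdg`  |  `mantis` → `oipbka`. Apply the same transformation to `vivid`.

xqxqf

Shifts by position in feast: pos 0: f→h (+2), pos 1: e→m (+8), pos 2: a→c (+2), pos 3: s→a (+8) — repeating every 2. It's a Vigenère-style cipher with numeric key [2,8]: position i shifts by key[i mod 2].
Applying it to vivid: v+2=x, i+8=q, v+2=x, i+8=q, d+2=f.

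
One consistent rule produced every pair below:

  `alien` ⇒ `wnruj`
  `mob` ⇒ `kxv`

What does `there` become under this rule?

nanqc

The output letters match the input read backwards, each shifted +9: alien reversed is neila. Two steps: reverse the string, then apply a Caesar shift of +9.
Applying it to there: reverse → ereht; then shift: e+9=n, r+9=a, e+9=n, h+9=q, t+9=c.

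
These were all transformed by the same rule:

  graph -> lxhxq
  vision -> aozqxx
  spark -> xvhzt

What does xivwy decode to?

scoop

Letter i (0-indexed) is shifted by i+5, so successive shifts are 5, 6, 7, ….
Reversing it on xivwy: x−5=s, i−6=c, v−7=o, w−8=o, y−9=p.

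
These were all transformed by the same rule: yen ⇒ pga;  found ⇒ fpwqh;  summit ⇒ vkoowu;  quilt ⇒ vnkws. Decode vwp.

nut

Two steps: reverse the string, then apply a Caesar shift of +2.
Undoing it on vwp: shift back: v−2=t, w−2=u, p−2=n → tun; then reverse → nut.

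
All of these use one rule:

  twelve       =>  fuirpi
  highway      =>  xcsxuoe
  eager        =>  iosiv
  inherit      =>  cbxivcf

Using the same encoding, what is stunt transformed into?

afkbf

Treating letters as 0–25, the rule is x ↦ 5x + 14 (mod 26).
For stunt: s(18)→5·18+14≡0=a; t(19)→5·19+14≡5=f; u(20)→5·20+14≡10=k; n(13)→5·13+14≡1=b; t(19)→5·19+14≡5=f (all mod 26).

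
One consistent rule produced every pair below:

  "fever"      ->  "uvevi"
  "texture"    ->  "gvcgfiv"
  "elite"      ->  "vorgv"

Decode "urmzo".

Each pair mirrors across the alphabet (f↔u, e↔v, v↔e): positions sum to 25. Letters are reflected about the middle of the alphabet (position → 25−position): Atbash.
Undoing it on urmzo: u↔f, r↔i, m↔n, z↔a, o↔l.

final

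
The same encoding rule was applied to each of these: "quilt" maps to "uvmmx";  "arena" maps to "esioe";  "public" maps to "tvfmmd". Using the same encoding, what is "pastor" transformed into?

tbwuss

Shifts by position in quilt: pos 0: q→u (+4), pos 1: u→v (+1), pos 2: i→m (+4), pos 3: l→m (+1) — repeating every 2. A repeating key of period 2 is used — shifts +4, +1 over and over.
Applying it to pastor: p+4=t, a+1=b, s+4=w, t+1=u, o+4=s, r+1=s.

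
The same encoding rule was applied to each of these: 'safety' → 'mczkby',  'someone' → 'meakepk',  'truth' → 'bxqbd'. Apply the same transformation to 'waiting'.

s(18)→m(12) and a(0)→c(2) fit y≡15x+2 (mod 26); the inverse of 15 mod 26 is 7. Treating letters as 0–25, the rule is x ↦ 15x + 2 (mod 26).
On waiting: w(22)→15·22+2≡20=u; a(0)→15·0+2≡2=c; i(8)→15·8+2≡18=s; t(19)→15·19+2≡1=b; i(8)→15·8+2≡18=s; n(13)→15·13+2≡15=p; g(6)→15·6+2≡14=o (all mod 26).

ucsbspo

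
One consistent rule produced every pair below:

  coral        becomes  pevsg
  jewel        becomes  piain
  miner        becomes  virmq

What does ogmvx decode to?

The output letters match the input read backwards, each shifted +4: coral reversed is laroc. Two steps: reverse the string, then apply a Caesar shift of +4.
Undoing it on ogmvx: shift back: o−4=k, g−4=c, m−4=i, v−4=r, x−4=t → kcirt; then reverse → trick.

trick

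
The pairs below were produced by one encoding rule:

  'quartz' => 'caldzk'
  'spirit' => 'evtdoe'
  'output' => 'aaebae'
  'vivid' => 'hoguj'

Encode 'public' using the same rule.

The shifts repeat in a cycle of length 3: positions 0,1,… shift by +12, +6, +11, then the pattern repeats.
On public: p+12=b, u+6=a, b+11=m, l+12=x, i+6=o, c+11=n.

bamxon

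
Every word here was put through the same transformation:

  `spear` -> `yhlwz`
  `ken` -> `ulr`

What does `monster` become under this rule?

ylazuvt

The output letters match the input read backwards, each shifted +7: spear reversed is raeps. The word is reversed, then every letter is shifted forward by 7.
Applying it to monster: reverse → retsnom; then shift: r+7=y, e+7=l, t+7=a, s+7=z, n+7=u, o+7=v, m+7=t.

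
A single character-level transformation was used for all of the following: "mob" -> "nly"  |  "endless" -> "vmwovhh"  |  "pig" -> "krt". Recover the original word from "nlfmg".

This is the alphabet-reversal cipher (Atbash): a becomes z, b becomes y, etc.
Decoding nlfmg: n↔m, l↔o, f↔u, m↔n, g↔t.

mount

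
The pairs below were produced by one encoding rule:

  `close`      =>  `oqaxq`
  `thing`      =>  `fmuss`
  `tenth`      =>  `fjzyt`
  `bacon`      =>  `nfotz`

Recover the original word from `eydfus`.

strain

Shifts by position in close: pos 0: c→o (+12), pos 1: l→q (+5), pos 2: o→a (+12), pos 3: s→x (+5) — repeating every 2. It's a Vigenère-style cipher with numeric key [12,5]: position i shifts by key[i mod 2].
Undoing it on eydfus: e−12=s, y−5=t, d−12=r, f−5=a, u−12=i, s−5=n.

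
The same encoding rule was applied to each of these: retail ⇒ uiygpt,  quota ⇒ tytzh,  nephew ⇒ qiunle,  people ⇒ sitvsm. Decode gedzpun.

The shift increases by 1 at each position, starting from +3: 3, 4, 5, ….
Undoing it on gedzpun: g−3=d, e−4=a, d−5=y, z−6=t, p−7=i, u−8=m, n−9=e.

daytime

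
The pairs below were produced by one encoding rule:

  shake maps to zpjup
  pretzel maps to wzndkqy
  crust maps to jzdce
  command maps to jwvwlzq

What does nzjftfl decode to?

gravity

In shake: s→z is +7, h→p is +8, a→j is +9, k→u is +10 — the shift increases by 1 each position. Each letter shifts forward by (position + 7), i.e. 7, 8, 9, … — the shift grows by one for each successive letter.
Reversing it on nzjftfl: n−7=g, z−8=r, j−9=a, f−10=v, t−11=i, f−12=t, l−13=y.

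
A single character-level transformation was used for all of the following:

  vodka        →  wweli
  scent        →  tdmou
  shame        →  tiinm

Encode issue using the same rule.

The shift depends on letter class: consonant v→w is +1, but vowel o→w is +8. Two shifts are in play — +8 for a/e/i/o/u, +1 for every other letter.
For issue: i(vowel)+8=q, s(cons)+1=t, s(cons)+1=t, u(vowel)+8=c, e(vowel)+8=m.

qttcm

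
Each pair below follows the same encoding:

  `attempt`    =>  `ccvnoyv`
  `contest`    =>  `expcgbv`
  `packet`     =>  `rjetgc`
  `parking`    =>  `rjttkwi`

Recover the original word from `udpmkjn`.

It's a Vigenère-style cipher with numeric key [2,9]: position i shifts by key[i mod 2].
Undoing it on udpmkjn: u−2=s, d−9=u, p−2=n, m−9=d, k−2=i, j−9=a, n−2=l.

sundial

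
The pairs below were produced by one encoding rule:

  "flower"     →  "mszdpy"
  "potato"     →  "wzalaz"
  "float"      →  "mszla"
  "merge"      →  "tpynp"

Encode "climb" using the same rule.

jstti

Two shifts are in play — +11 for a/e/i/o/u, +7 for every other letter.
Applying it to climb: c(cons)+7=j, l(cons)+7=s, i(vowel)+11=t, m(cons)+7=t, b(cons)+7=i.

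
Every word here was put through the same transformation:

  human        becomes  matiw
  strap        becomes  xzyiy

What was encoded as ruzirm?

mosaic

In human: h→m is +5, u→a is +6, m→t is +7, a→i is +8 — the shift increases by 1 each position. Letter i (0-indexed) is shifted by i+5, so successive shifts are 5, 6, 7, ….
Decoding ruzirm: r−5=m, u−6=o, z−7=s, i−8=a, r−9=i, m−10=c.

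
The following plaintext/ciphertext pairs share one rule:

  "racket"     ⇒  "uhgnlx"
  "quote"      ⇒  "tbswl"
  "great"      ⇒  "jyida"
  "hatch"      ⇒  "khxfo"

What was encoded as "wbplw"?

tulip

A repeating key of period 3 is used — shifts +3, +7, +4 over and over.
Reversing it on wbplw: w−3=t, b−7=u, p−4=l, l−3=i, w−7=p.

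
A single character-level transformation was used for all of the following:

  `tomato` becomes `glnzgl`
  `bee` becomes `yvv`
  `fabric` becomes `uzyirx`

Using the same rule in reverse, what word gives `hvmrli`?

Each pair mirrors across the alphabet (t↔g, o↔l, m↔n): positions sum to 25. Each letter is replaced by its mirror in the alphabet: a↔z, b↔y, c↔x, and so on (the Atbash cipher).
Undoing it on hvmrli: h↔s, v↔e, m↔n, r↔i, l↔o, i↔r.

senior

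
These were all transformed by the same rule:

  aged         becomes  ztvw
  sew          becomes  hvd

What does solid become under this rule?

Letters are reflected about the middle of the alphabet (position → 25−position): Atbash.
For solid: s↔h, o↔l, l↔o, i↔r, d↔w.

hlorw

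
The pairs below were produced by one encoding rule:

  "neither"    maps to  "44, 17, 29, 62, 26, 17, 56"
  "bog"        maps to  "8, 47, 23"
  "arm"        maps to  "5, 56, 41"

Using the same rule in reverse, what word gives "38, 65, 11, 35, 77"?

lucky

n(#14)→44 and e(#5)→17: differences scale by 3, so n = 3·pos + 2. The formula is n = 3×(alphabet index, a=1) + 2.
Reversing it on 38, 65, 11, 35, 77: 38→(38−2)÷3=12=l, 65→(65−2)÷3=21=u, 11→(11−2)÷3=3=c, 35→(35−2)÷3=11=k, 77→(77−2)÷3=25=y.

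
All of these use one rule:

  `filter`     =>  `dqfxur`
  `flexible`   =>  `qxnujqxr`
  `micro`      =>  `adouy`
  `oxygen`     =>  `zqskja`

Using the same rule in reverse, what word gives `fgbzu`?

The output letters match the input read backwards, each shifted +12: filter reversed is retlif. Read the word backwards and shift each letter +12.
Decoding fgbzu: shift back: f−12=t, g−12=u, b−12=p, z−12=n, u−12=i → tupni; then reverse → input.

input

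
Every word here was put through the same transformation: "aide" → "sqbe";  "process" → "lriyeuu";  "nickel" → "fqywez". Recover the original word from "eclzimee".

a(0)→s(18) and i(8)→q(16) fit y≡3x+18 (mod 26); the inverse of 3 mod 26 is 9. Each letter's alphabet position (a=0..z=25) is mapped through 3·x+18 mod 26 — an affine cipher.
Reversing it on eclzimee: e(4)→9·(4−18)≡4=e; c(2)→9·(2−18)≡12=m; l(11)→9·(11−18)≡15=p; z(25)→9·(25−18)≡11=l; i(8)→9·(8−18)≡14=o; m(12)→9·(12−18)≡24=y; e(4)→9·(4−18)≡4=e; e(4)→9·(4−18)≡4=e (all mod 26).

employee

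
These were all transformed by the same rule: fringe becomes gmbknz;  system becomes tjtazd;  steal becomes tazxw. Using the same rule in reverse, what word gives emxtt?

brass

This is an affine cipher: with a=0,…,z=25, each position x becomes (7x+23) mod 26.
Reversing it on emxtt: e(4)→15·(4−23)≡1=b; m(12)→15·(12−23)≡17=r; x(23)→15·(23−23)≡0=a; t(19)→15·(19−23)≡18=s; t(19)→15·(19−23)≡18=s (all mod 26).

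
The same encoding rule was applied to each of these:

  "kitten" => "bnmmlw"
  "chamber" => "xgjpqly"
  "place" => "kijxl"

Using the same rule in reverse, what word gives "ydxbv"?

rocky

This is an affine cipher: with a=0,…,z=25, each position x becomes (7x+9) mod 26.
Undoing it on ydxbv: y(24)→15·(24−9)≡17=r; d(3)→15·(3−9)≡14=o; x(23)→15·(23−9)≡2=c; b(1)→15·(1−9)≡10=k; v(21)→15·(21−9)≡24=y (all mod 26).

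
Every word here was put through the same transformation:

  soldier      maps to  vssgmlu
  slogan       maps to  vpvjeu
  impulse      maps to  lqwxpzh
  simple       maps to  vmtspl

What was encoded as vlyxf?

A repeating key of period 3 is used — shifts +3, +4, +7 over and over.
Decoding vlyxf: v−3=s, l−4=h, y−7=r, x−3=u, f−4=b.

shrub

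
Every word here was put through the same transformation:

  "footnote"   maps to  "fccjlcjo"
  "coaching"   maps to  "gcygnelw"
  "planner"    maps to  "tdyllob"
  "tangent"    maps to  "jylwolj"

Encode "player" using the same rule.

tdyqob

f(5)→f(5) and o(14)→c(2) fit y≡17x+24 (mod 26); the inverse of 17 mod 26 is 23. This is an affine cipher: with a=0,…,z=25, each position x becomes (17x+24) mod 26.
Applying it to player: p(15)→17·15+24≡19=t; l(11)→17·11+24≡3=d; a(0)→17·0+24≡24=y; y(24)→17·24+24≡16=q; e(4)→17·4+24≡14=o; r(17)→17·17+24≡1=b (all mod 26).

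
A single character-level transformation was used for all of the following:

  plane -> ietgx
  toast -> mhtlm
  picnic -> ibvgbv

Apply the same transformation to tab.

mtu

Compare letters: p→i is +19, l→e is +19, a→t is +19 — a constant shift. It's a constant shift of +19 (ROT19).
Applying it to tab: t+19=m, a+19=t, b+19=u.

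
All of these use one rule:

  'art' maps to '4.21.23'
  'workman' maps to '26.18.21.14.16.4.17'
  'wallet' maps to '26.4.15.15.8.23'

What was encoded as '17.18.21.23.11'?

north

a is letter #1 and maps to 4: an offset of 3. The number is (letter's place in the alphabet, a=1) + 3.
Decoding 17.18.21.23.11: 17→(17−3)÷1=14=n, 18→(18−3)÷1=15=o, 21→(21−3)÷1=18=r, 23→(23−3)÷1=20=t, 11→(11−3)÷1=8=h.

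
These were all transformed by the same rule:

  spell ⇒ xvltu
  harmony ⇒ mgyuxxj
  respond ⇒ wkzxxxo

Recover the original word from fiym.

Letter i (0-indexed) is shifted by i+5, so successive shifts are 5, 6, 7, ….
Reversing it on fiym: f−5=a, i−6=c, y−7=r, m−8=e.

acre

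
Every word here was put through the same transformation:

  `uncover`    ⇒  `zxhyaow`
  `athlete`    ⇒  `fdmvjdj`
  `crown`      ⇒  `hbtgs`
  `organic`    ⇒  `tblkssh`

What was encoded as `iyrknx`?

domain

Shifts by position in uncover: pos 0: u→z (+5), pos 1: n→x (+10), pos 2: c→h (+5), pos 3: o→y (+10) — repeating every 2. The shifts repeat in a cycle of length 2: positions 0,1,… shift by +5, +10, then the pattern repeats.
Decoding iyrknx: i−5=d, y−10=o, r−5=m, k−10=a, n−5=i, x−10=n.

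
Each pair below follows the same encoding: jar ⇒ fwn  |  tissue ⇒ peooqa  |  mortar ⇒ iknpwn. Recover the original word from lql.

pup

This is a Caesar cipher with shift 22.
Reversing it on lql: l−22=p, q−22=u, l−22=p.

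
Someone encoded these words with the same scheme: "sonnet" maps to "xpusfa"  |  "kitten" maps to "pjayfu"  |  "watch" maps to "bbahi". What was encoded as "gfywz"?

Shifts by position in sonnet: pos 0: s→x (+5), pos 1: o→p (+1), pos 2: n→u (+7), pos 3: n→s (+5), pos 4: e→f (+1), pos 5: t→a (+7) — repeating every 3. The shifts repeat in a cycle of length 3: positions 0,1,… shift by +5, +1, +7, then the pattern repeats.
Reversing it on gfywz: g−5=b, f−1=e, y−7=r, w−5=r, z−1=y.

berry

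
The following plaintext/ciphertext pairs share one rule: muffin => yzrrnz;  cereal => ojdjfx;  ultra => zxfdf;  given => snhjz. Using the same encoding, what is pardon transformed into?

bfdptz

The shift depends on letter class: consonant m→y is +12, but vowel u→z is +5. Two shifts are in play — +5 for a/e/i/o/u, +12 for every other letter.
For pardon: p(cons)+12=b, a(vowel)+5=f, r(cons)+12=d, d(cons)+12=p, o(vowel)+5=t, n(cons)+12=z.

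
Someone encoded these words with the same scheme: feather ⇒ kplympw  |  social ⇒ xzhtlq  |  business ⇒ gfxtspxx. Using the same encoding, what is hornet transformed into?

mzwspy

The shift depends on letter class: consonant f→k is +5, but vowel e→p is +11. The rule splits by letter class: vowels +11, consonants +5.
Applying it to hornet: h(cons)+5=m, o(vowel)+11=z, r(cons)+5=w, n(cons)+5=s, e(vowel)+11=p, t(cons)+5=y.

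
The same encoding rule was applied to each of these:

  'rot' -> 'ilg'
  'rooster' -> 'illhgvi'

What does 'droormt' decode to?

This is the alphabet-reversal cipher (Atbash): a becomes z, b becomes y, etc.
Decoding droormt: d↔w, r↔i, o↔l, o↔l, r↔i, m↔n, t↔g.

willing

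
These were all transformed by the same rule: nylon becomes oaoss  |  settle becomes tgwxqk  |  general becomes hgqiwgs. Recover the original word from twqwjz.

In nylon: n→o is +1, y→a is +2, l→o is +3, o→s is +4 — the shift increases by 1 each position. The shift increases by 1 at each position, starting from +1: 1, 2, 3, ….
Reversing it on twqwjz: t−1=s, w−2=u, q−3=n, w−4=s, j−5=e, z−6=t.

sunset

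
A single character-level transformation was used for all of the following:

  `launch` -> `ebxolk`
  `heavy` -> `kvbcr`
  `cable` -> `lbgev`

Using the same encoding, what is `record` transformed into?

ivltiq

l(11)→e(4) and a(0)→b(1) fit y≡5x+1 (mod 26); the inverse of 5 mod 26 is 21. This is an affine cipher: with a=0,…,z=25, each position x becomes (5x+1) mod 26.
For record: r(17)→5·17+1≡8=i; e(4)→5·4+1≡21=v; c(2)→5·2+1≡11=l; o(14)→5·14+1≡19=t; r(17)→5·17+1≡8=i; d(3)→5·3+1≡16=q (all mod 26).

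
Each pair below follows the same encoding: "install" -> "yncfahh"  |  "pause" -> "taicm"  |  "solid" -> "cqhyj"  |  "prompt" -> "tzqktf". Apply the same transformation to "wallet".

Each letter's alphabet position (a=0..z=25) is mapped through 3·x+0 mod 26 — an affine cipher.
Applying it to wallet: w(22)→3·22+0≡14=o; a(0)→3·0+0≡0=a; l(11)→3·11+0≡7=h; l(11)→3·11+0≡7=h; e(4)→3·4+0≡12=m; t(19)→3·19+0≡5=f (all mod 26).

oahhmf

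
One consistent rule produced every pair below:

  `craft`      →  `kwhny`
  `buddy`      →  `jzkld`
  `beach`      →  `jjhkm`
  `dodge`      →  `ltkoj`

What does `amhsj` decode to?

Shifts by position in craft: pos 0: c→k (+8), pos 1: r→w (+5), pos 2: a→h (+7), pos 3: f→n (+8), pos 4: t→y (+5) — repeating every 3. It's a Vigenère-style cipher with numeric key [8,5,7]: position i shifts by key[i mod 3].
Reversing it on amhsj: a−8=s, m−5=h, h−7=a, s−8=k, j−5=e.

shake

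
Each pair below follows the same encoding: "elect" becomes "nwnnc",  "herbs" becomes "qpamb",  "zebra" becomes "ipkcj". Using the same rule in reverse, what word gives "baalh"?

spray

Shifts by position in elect: pos 0: e→n (+9), pos 1: l→w (+11), pos 2: e→n (+9), pos 3: c→n (+11) — repeating every 2. The shifts repeat in a cycle of length 2: positions 0,1,… shift by +9, +11, then the pattern repeats.
Undoing it on baalh: b−9=s, a−11=p, a−9=r, l−11=a, h−9=y.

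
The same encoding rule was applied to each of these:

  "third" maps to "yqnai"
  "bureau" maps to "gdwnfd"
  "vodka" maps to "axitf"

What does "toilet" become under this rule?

yxnujc

It's a Vigenère-style cipher with numeric key [5,9]: position i shifts by key[i mod 2].
Applying it to toilet: t+5=y, o+9=x, i+5=n, l+9=u, e+5=j, t+9=c.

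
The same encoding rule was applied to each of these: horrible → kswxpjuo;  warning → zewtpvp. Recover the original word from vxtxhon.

storage

In horrible: h→k is +3, o→s is +4, r→w is +5, r→x is +6 — the shift increases by 1 each position. Each letter shifts forward by (position + 3), i.e. 3, 4, 5, … — the shift grows by one for each successive letter.
Reversing it on vxtxhon: v−3=s, x−4=t, t−5=o, x−6=r, h−7=a, o−8=g, n−9=e.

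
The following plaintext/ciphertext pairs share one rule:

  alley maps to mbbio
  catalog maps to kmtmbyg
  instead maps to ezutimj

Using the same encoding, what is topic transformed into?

tyxek

Treating letters as 0–25, the rule is x ↦ 25x + 12 (mod 26).
Applying it to topic: t(19)→25·19+12≡19=t; o(14)→25·14+12≡24=y; p(15)→25·15+12≡23=x; i(8)→25·8+12≡4=e; c(2)→25·2+12≡10=k (all mod 26).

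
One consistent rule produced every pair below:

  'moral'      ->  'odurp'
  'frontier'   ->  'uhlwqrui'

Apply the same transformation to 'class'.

The word is reversed, then every letter is shifted forward by 3.
Applying it to class: reverse → ssalc; then shift: s+3=v, s+3=v, a+3=d, l+3=o, c+3=f.

vvdof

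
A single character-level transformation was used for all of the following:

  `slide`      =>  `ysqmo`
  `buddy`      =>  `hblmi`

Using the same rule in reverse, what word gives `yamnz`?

steep

The shift increases by 1 at each position, starting from +6: 6, 7, 8, ….
Reversing it on yamnz: y−6=s, a−7=t, m−8=e, n−9=e, z−10=p.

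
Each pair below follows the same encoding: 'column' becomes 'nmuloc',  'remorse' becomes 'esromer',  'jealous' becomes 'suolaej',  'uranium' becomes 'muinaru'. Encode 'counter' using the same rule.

The output letters match the input read backwards: column reversed is nmuloc. The word is simply reversed.
Applying it to counter: reverse → retnuoc.

retnuoc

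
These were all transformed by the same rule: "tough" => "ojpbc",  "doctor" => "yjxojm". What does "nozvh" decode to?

Compare letters: t→o is +21, o→j is +21, u→p is +21 — a constant shift. This is a Caesar cipher with shift 21.
Reversing it on nozvh: n−21=s, o−21=t, z−21=e, v−21=a, h−21=m.

steam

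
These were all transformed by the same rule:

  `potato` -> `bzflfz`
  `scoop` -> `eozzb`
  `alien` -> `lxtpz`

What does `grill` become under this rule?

The shift depends on letter class: consonant p→b is +12, but vowel o→z is +11. Vowels shift forward by 11 and consonants shift forward by 12.
Applying it to grill: g(cons)+12=s, r(cons)+12=d, i(vowel)+11=t, l(cons)+12=x, l(cons)+12=x.

sdtxx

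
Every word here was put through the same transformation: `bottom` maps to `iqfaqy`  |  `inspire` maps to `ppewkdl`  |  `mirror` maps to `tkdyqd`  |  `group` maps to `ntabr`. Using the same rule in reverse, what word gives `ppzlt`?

Shifts by position in bottom: pos 0: b→i (+7), pos 1: o→q (+2), pos 2: t→f (+12), pos 3: t→a (+7), pos 4: o→q (+2), pos 5: m→y (+12) — repeating every 3. The shifts repeat in a cycle of length 3: positions 0,1,… shift by +7, +2, +12, then the pattern repeats.
Decoding ppzlt: p−7=i, p−2=n, z−12=n, l−7=e, t−2=r.

inner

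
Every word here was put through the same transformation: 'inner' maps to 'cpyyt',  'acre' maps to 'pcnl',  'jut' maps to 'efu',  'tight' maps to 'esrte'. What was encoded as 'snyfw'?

lunch

The output letters match the input read backwards, each shifted +11: inner reversed is renni. Two steps: reverse the string, then apply a Caesar shift of +11.
Reversing it on snyfw: shift back: s−11=h, n−11=c, y−11=n, f−11=u, w−11=l → hcnul; then reverse → lunch.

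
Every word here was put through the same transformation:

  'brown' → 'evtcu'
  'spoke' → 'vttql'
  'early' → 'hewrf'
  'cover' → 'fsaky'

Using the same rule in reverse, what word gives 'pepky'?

In brown: b→e is +3, r→v is +4, o→t is +5, w→c is +6 — the shift increases by 1 each position. Letter i (0-indexed) is shifted by i+3, so successive shifts are 3, 4, 5, ….
Decoding pepky: p−3=m, e−4=a, p−5=k, k−6=e, y−7=r.

maker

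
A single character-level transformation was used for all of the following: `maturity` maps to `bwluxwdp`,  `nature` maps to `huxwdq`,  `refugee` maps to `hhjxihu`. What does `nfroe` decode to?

The output letters match the input read backwards, each shifted +3: maturity reversed is ytirutam. The word is reversed, then every letter is shifted forward by 3.
Reversing it on nfroe: shift back: n−3=k, f−3=c, r−3=o, o−3=l, e−3=b → kcolb; then reverse → block.

block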